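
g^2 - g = g*(g - 1)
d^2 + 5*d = d*(d + 5)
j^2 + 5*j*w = j*(j + 5*w)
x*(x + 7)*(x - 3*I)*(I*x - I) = I*x^4 + 3*x^3 + 6*I*x^3 + 18*x^2 - 7*I*x^2 - 21*x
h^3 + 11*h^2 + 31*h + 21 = (h + 1)*(h + 3)*(h + 7)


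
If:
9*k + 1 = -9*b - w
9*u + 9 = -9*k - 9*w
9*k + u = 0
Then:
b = -17*w/72 - 17/72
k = w/8 + 1/8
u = -9*w/8 - 9/8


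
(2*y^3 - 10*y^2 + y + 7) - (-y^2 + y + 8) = 2*y^3 - 9*y^2 - 1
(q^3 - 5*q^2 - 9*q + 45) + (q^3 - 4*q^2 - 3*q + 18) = 2*q^3 - 9*q^2 - 12*q + 63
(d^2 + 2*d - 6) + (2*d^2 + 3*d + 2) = 3*d^2 + 5*d - 4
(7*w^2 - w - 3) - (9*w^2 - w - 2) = -2*w^2 - 1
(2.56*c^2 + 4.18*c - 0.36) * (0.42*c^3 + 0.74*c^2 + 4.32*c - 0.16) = 1.0752*c^5 + 3.65*c^4 + 14.0012*c^3 + 17.3816*c^2 - 2.224*c + 0.0576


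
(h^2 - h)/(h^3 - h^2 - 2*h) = (1 - h)/(-h^2 + h + 2)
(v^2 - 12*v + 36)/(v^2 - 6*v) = (v - 6)/v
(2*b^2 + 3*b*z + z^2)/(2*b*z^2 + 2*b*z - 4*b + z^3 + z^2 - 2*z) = (b + z)/(z^2 + z - 2)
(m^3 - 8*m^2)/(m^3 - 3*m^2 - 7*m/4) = 4*m*(8 - m)/(-4*m^2 + 12*m + 7)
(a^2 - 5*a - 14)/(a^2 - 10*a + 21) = (a + 2)/(a - 3)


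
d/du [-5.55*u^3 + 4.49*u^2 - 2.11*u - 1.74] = -16.65*u^2 + 8.98*u - 2.11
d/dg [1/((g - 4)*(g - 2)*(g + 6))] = (28 - 3*g^2)/(g^6 - 56*g^4 + 96*g^3 + 784*g^2 - 2688*g + 2304)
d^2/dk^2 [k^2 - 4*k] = 2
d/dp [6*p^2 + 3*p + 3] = 12*p + 3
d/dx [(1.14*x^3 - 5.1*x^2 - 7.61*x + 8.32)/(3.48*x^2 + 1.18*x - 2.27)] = (3.9672*x^4 + 2.6904*x^3 + 12.7014*x^2 - 34.7532*x + 7.4571)/(12.1104*x^4 + 8.2128*x^3 - 14.4068*x^2 - 5.3572*x + 5.1529)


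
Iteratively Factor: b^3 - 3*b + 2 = (b - 1)*(b^2 + b - 2) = (b - 1)*(b + 2)*(b - 1)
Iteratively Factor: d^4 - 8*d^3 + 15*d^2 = (d)*(d^3 - 8*d^2 + 15*d) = d*(d - 3)*(d^2 - 5*d) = d^2*(d - 3)*(d - 5)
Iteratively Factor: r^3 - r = (r)*(r^2 - 1) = r*(r - 1)*(r + 1)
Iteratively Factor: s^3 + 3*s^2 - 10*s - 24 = (s + 4)*(s^2 - s - 6) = (s + 2)*(s + 4)*(s - 3)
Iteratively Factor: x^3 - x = (x)*(x^2 - 1) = x*(x - 1)*(x + 1)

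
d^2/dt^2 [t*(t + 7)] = 2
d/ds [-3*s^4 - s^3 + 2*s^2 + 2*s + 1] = -12*s^3 - 3*s^2 + 4*s + 2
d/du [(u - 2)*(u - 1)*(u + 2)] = 3*u^2 - 2*u - 4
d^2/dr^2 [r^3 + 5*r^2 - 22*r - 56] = 6*r + 10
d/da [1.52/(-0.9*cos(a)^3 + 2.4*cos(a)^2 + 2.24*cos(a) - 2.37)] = (-4.104*cos(a)^2 + 7.296*cos(a) + 3.4048)*sin(a)/(0.9*cos(a)^3 - 2.4*cos(a)^2 - 2.24*cos(a) + 2.37)^2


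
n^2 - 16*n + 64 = (n - 8)^2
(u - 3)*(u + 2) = u^2 - u - 6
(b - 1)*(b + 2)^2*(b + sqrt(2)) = b^4 + sqrt(2)*b^3 + 3*b^3 + 3*sqrt(2)*b^2 - 4*b - 4*sqrt(2)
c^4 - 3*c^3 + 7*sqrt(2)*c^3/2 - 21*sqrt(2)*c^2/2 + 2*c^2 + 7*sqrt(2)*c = c*(c - 2)*(c - 1)*(c + 7*sqrt(2)/2)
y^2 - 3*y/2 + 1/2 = (y - 1)*(y - 1/2)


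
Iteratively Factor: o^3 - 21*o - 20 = (o + 1)*(o^2 - o - 20) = (o - 5)*(o + 1)*(o + 4)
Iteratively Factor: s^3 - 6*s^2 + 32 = (s - 4)*(s^2 - 2*s - 8) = (s - 4)*(s + 2)*(s - 4)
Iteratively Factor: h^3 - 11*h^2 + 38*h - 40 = (h - 5)*(h^2 - 6*h + 8) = (h - 5)*(h - 4)*(h - 2)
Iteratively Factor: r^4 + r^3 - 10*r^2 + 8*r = (r - 2)*(r^3 + 3*r^2 - 4*r) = (r - 2)*(r + 4)*(r^2 - r) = r*(r - 2)*(r + 4)*(r - 1)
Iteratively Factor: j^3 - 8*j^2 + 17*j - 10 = (j - 5)*(j^2 - 3*j + 2) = (j - 5)*(j - 1)*(j - 2)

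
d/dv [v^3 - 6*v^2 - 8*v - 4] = 3*v^2 - 12*v - 8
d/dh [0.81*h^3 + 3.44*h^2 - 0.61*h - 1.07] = 2.43*h^2 + 6.88*h - 0.61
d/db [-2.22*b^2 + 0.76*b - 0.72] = 0.76 - 4.44*b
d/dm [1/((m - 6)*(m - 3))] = (9 - 2*m)/(m^4 - 18*m^3 + 117*m^2 - 324*m + 324)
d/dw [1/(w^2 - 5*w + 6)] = (5 - 2*w)/(w^2 - 5*w + 6)^2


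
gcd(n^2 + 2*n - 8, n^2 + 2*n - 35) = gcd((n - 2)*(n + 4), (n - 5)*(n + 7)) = 1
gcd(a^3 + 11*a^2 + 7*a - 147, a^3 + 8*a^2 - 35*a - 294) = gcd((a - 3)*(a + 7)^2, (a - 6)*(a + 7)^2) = a^2 + 14*a + 49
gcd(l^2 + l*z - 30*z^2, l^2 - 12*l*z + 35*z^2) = -l + 5*z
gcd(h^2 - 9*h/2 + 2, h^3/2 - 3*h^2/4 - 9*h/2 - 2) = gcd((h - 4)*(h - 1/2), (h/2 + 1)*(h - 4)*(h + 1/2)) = h - 4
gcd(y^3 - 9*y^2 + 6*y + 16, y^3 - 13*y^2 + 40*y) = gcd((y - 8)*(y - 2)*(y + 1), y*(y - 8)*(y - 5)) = y - 8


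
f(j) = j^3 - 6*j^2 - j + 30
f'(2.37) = -12.59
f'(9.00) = 134.00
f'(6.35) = 43.77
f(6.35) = 37.76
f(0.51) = 28.06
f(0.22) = 29.50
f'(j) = 3*j^2 - 12*j - 1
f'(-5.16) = 140.80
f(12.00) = 882.00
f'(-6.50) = 203.75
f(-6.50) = -491.62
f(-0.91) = 25.19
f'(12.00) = 287.00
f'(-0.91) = 12.40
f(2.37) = 7.24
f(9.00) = 264.00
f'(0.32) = -4.53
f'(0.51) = -6.34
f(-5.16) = -261.98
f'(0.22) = -3.49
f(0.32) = 29.10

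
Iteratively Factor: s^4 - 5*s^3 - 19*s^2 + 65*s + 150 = (s + 2)*(s^3 - 7*s^2 - 5*s + 75) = (s - 5)*(s + 2)*(s^2 - 2*s - 15) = (s - 5)^2*(s + 2)*(s + 3)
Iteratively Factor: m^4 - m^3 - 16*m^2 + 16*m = (m - 4)*(m^3 + 3*m^2 - 4*m) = (m - 4)*(m - 1)*(m^2 + 4*m) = m*(m - 4)*(m - 1)*(m + 4)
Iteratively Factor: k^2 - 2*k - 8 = (k - 4)*(k + 2)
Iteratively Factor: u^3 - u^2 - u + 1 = (u - 1)*(u^2 - 1) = (u - 1)^2*(u + 1)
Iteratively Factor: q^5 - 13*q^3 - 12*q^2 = (q - 4)*(q^4 + 4*q^3 + 3*q^2) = q*(q - 4)*(q^3 + 4*q^2 + 3*q) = q*(q - 4)*(q + 3)*(q^2 + q) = q*(q - 4)*(q + 1)*(q + 3)*(q)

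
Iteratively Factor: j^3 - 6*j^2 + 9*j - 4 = (j - 1)*(j^2 - 5*j + 4) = (j - 1)^2*(j - 4)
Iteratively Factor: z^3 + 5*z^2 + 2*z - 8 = (z + 4)*(z^2 + z - 2) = (z - 1)*(z + 4)*(z + 2)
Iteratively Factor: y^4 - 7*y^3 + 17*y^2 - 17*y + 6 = (y - 2)*(y^3 - 5*y^2 + 7*y - 3) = (y - 2)*(y - 1)*(y^2 - 4*y + 3) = (y - 2)*(y - 1)^2*(y - 3)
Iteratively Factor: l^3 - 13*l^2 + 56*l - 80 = (l - 4)*(l^2 - 9*l + 20) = (l - 4)^2*(l - 5)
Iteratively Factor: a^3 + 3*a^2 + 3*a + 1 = (a + 1)*(a^2 + 2*a + 1) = (a + 1)^2*(a + 1)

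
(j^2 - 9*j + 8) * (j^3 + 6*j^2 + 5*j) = j^5 - 3*j^4 - 41*j^3 + 3*j^2 + 40*j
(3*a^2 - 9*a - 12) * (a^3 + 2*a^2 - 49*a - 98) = 3*a^5 - 3*a^4 - 177*a^3 + 123*a^2 + 1470*a + 1176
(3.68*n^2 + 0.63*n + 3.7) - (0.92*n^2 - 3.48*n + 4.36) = 2.76*n^2 + 4.11*n - 0.66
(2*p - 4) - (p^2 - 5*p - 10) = -p^2 + 7*p + 6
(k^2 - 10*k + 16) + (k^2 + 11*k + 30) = 2*k^2 + k + 46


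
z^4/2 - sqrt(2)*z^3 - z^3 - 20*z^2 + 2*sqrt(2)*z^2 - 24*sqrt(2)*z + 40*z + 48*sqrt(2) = (z/2 + sqrt(2))*(z - 2)*(z - 6*sqrt(2))*(z + 2*sqrt(2))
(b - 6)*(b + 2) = b^2 - 4*b - 12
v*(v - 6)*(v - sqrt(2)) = v^3 - 6*v^2 - sqrt(2)*v^2 + 6*sqrt(2)*v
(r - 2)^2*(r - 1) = r^3 - 5*r^2 + 8*r - 4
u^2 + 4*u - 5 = (u - 1)*(u + 5)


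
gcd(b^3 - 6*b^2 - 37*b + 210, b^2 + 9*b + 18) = b + 6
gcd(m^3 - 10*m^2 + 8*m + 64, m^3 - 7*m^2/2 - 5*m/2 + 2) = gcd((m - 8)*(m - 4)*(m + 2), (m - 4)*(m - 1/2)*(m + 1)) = m - 4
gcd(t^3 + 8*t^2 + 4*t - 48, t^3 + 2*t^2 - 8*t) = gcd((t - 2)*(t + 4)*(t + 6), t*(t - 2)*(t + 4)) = t^2 + 2*t - 8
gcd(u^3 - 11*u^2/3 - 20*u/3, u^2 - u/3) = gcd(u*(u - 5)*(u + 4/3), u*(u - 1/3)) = u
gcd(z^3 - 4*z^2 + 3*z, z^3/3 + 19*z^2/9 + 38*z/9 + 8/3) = 1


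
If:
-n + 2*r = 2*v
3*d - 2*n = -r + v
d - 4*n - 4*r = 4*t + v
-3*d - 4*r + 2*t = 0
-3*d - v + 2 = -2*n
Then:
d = -13/19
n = -26/19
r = 12/19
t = 9/38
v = 25/19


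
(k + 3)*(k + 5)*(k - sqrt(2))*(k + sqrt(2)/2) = k^4 - sqrt(2)*k^3/2 + 8*k^3 - 4*sqrt(2)*k^2 + 14*k^2 - 15*sqrt(2)*k/2 - 8*k - 15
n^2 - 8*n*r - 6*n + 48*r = (n - 6)*(n - 8*r)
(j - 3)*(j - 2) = j^2 - 5*j + 6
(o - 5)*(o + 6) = o^2 + o - 30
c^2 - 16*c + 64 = (c - 8)^2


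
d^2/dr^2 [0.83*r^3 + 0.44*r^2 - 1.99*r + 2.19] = 4.98*r + 0.88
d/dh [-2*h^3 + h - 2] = 1 - 6*h^2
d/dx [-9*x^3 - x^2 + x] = -27*x^2 - 2*x + 1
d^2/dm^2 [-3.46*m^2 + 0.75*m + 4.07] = -6.92000000000000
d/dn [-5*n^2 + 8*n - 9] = 8 - 10*n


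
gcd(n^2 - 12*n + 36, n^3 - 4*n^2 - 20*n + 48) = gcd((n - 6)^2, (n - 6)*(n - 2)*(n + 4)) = n - 6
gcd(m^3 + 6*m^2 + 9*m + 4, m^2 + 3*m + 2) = m + 1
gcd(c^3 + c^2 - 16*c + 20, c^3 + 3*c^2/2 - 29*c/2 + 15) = c^2 + 3*c - 10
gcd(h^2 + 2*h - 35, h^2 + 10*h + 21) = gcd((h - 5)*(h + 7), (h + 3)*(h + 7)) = h + 7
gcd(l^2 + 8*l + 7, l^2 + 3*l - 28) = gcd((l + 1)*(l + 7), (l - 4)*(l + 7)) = l + 7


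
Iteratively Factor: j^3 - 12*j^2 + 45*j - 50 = (j - 2)*(j^2 - 10*j + 25) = (j - 5)*(j - 2)*(j - 5)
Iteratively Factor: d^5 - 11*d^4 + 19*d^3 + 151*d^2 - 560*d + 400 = (d - 5)*(d^4 - 6*d^3 - 11*d^2 + 96*d - 80) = (d - 5)*(d - 1)*(d^3 - 5*d^2 - 16*d + 80) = (d - 5)*(d - 1)*(d + 4)*(d^2 - 9*d + 20) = (d - 5)*(d - 4)*(d - 1)*(d + 4)*(d - 5)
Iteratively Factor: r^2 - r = (r)*(r - 1)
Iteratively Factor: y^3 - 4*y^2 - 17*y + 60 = (y + 4)*(y^2 - 8*y + 15) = (y - 5)*(y + 4)*(y - 3)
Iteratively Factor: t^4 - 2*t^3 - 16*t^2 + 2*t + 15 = (t + 3)*(t^3 - 5*t^2 - t + 5) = (t - 1)*(t + 3)*(t^2 - 4*t - 5) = (t - 5)*(t - 1)*(t + 3)*(t + 1)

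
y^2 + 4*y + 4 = (y + 2)^2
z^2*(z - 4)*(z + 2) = z^4 - 2*z^3 - 8*z^2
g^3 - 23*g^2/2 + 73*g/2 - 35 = (g - 7)*(g - 5/2)*(g - 2)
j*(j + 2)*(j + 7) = j^3 + 9*j^2 + 14*j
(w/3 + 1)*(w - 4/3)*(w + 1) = w^3/3 + 8*w^2/9 - 7*w/9 - 4/3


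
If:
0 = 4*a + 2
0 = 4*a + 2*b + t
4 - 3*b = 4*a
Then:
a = -1/2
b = 2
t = -2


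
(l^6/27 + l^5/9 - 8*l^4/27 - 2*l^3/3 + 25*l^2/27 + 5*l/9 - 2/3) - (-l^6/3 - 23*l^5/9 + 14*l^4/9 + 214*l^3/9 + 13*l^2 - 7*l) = 10*l^6/27 + 8*l^5/3 - 50*l^4/27 - 220*l^3/9 - 326*l^2/27 + 68*l/9 - 2/3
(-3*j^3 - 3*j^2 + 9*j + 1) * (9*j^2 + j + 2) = -27*j^5 - 30*j^4 + 72*j^3 + 12*j^2 + 19*j + 2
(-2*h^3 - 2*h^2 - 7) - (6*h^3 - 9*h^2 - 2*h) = -8*h^3 + 7*h^2 + 2*h - 7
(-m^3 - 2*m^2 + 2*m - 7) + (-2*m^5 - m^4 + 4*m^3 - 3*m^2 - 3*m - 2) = -2*m^5 - m^4 + 3*m^3 - 5*m^2 - m - 9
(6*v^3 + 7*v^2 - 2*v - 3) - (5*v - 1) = 6*v^3 + 7*v^2 - 7*v - 2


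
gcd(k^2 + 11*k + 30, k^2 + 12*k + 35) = k + 5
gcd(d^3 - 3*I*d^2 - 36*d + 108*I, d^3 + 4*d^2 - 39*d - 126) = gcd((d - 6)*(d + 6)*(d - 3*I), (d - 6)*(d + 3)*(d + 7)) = d - 6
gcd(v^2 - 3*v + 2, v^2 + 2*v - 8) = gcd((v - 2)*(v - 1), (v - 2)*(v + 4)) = v - 2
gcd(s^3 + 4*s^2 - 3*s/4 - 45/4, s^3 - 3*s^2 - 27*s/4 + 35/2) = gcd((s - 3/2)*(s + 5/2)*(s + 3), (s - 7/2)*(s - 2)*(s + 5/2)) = s + 5/2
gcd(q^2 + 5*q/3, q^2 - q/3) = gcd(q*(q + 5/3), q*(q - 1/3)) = q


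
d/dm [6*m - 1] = 6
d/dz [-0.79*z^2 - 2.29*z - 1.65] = -1.58*z - 2.29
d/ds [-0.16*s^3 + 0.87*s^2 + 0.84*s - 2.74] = -0.48*s^2 + 1.74*s + 0.84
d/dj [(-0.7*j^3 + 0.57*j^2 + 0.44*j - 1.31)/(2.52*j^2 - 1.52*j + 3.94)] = (-1.764*j^4 + 2.128*j^3 - 10.2492*j^2 + 11.094*j - 0.2576)/(6.3504*j^4 - 7.6608*j^3 + 22.168*j^2 - 11.9776*j + 15.5236)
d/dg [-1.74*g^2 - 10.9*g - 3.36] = -3.48*g - 10.9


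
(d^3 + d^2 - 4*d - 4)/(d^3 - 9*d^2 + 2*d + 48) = (d^2 - d - 2)/(d^2 - 11*d + 24)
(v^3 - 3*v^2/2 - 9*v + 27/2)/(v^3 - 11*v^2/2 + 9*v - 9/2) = (v + 3)/(v - 1)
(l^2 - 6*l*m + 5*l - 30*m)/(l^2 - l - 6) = (-l^2 + 6*l*m - 5*l + 30*m)/(-l^2 + l + 6)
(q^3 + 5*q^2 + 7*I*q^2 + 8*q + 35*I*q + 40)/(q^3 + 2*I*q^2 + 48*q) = (q^2 + q*(5 - I) - 5*I)/(q*(q - 6*I))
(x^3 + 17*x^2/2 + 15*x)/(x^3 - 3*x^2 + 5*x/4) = 2*(2*x^2 + 17*x + 30)/(4*x^2 - 12*x + 5)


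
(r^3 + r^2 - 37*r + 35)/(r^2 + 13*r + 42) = (r^2 - 6*r + 5)/(r + 6)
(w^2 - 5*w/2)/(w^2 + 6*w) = (w - 5/2)/(w + 6)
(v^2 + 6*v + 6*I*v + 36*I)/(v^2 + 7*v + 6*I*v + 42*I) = (v + 6)/(v + 7)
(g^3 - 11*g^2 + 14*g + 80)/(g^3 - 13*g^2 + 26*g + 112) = (g - 5)/(g - 7)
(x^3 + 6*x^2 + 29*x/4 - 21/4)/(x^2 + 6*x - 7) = (4*x^3 + 24*x^2 + 29*x - 21)/(4*(x^2 + 6*x - 7))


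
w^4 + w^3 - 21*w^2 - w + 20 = (w - 4)*(w - 1)*(w + 1)*(w + 5)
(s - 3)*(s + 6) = s^2 + 3*s - 18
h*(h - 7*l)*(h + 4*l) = h^3 - 3*h^2*l - 28*h*l^2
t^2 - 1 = (t - 1)*(t + 1)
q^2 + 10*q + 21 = (q + 3)*(q + 7)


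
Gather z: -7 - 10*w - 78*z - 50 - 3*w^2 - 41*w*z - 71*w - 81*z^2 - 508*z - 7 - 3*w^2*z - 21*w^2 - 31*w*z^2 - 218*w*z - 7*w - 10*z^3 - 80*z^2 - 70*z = -24*w^2 - 88*w - 10*z^3 + z^2*(-31*w - 161) + z*(-3*w^2 - 259*w - 656) - 64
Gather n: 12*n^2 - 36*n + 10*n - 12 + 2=12*n^2 - 26*n - 10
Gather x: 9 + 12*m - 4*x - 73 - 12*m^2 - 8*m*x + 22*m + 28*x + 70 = -12*m^2 + 34*m + x*(24 - 8*m) + 6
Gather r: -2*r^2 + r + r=-2*r^2 + 2*r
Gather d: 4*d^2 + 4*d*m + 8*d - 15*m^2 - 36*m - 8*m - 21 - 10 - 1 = 4*d^2 + d*(4*m + 8) - 15*m^2 - 44*m - 32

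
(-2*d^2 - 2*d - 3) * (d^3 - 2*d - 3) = -2*d^5 - 2*d^4 + d^3 + 10*d^2 + 12*d + 9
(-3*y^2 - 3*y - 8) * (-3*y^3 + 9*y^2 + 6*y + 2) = 9*y^5 - 18*y^4 - 21*y^3 - 96*y^2 - 54*y - 16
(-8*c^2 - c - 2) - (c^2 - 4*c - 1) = -9*c^2 + 3*c - 1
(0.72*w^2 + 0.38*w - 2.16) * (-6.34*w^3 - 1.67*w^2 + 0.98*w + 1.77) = -4.5648*w^5 - 3.6116*w^4 + 13.7654*w^3 + 5.254*w^2 - 1.4442*w - 3.8232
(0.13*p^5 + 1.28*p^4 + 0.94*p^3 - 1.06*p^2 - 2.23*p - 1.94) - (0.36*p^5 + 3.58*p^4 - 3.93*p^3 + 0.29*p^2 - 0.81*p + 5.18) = -0.23*p^5 - 2.3*p^4 + 4.87*p^3 - 1.35*p^2 - 1.42*p - 7.12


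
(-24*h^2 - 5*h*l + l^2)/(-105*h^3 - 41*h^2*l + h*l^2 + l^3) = (8*h - l)/(35*h^2 + 2*h*l - l^2)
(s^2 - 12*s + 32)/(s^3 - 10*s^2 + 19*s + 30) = (s^2 - 12*s + 32)/(s^3 - 10*s^2 + 19*s + 30)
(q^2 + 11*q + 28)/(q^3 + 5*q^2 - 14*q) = (q + 4)/(q*(q - 2))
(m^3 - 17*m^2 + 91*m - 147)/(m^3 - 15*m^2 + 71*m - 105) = (m - 7)/(m - 5)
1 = 1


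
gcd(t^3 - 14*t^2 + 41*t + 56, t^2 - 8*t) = t - 8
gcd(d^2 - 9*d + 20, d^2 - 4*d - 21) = 1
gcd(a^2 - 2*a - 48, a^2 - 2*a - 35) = 1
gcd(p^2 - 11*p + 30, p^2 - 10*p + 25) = p - 5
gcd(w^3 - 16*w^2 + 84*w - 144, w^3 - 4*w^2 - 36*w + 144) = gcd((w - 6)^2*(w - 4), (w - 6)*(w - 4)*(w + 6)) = w^2 - 10*w + 24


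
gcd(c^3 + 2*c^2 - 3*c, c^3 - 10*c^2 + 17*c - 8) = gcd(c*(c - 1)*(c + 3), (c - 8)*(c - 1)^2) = c - 1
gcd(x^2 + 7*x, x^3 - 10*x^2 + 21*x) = x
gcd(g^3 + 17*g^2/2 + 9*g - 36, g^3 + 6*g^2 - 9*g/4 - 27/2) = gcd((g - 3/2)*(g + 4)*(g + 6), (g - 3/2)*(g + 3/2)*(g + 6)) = g^2 + 9*g/2 - 9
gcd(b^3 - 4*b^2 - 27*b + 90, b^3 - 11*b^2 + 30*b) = b - 6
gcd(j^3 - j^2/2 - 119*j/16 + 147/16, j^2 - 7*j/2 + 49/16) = j^2 - 7*j/2 + 49/16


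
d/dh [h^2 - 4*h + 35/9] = 2*h - 4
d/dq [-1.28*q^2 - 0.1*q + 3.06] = -2.56*q - 0.1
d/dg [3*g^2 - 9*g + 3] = 6*g - 9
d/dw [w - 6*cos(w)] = 6*sin(w) + 1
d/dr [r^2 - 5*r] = 2*r - 5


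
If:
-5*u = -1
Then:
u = 1/5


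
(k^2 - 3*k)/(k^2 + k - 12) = k/(k + 4)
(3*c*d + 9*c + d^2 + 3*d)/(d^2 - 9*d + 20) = (3*c*d + 9*c + d^2 + 3*d)/(d^2 - 9*d + 20)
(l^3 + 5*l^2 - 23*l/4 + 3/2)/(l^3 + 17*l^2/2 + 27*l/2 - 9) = (l - 1/2)/(l + 3)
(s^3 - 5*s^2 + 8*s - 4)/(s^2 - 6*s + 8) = (s^2 - 3*s + 2)/(s - 4)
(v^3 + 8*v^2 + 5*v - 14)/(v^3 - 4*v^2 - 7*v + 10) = (v + 7)/(v - 5)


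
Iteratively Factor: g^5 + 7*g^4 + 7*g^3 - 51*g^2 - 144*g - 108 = (g + 2)*(g^4 + 5*g^3 - 3*g^2 - 45*g - 54) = (g - 3)*(g + 2)*(g^3 + 8*g^2 + 21*g + 18) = (g - 3)*(g + 2)*(g + 3)*(g^2 + 5*g + 6) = (g - 3)*(g + 2)*(g + 3)^2*(g + 2)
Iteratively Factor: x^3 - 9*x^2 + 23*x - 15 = (x - 5)*(x^2 - 4*x + 3) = (x - 5)*(x - 1)*(x - 3)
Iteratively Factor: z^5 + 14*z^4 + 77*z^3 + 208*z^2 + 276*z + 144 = (z + 4)*(z^4 + 10*z^3 + 37*z^2 + 60*z + 36) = (z + 2)*(z + 4)*(z^3 + 8*z^2 + 21*z + 18) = (z + 2)^2*(z + 4)*(z^2 + 6*z + 9) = (z + 2)^2*(z + 3)*(z + 4)*(z + 3)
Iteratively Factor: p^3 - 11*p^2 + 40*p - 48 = (p - 3)*(p^2 - 8*p + 16) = (p - 4)*(p - 3)*(p - 4)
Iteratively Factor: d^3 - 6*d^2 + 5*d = (d)*(d^2 - 6*d + 5) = d*(d - 5)*(d - 1)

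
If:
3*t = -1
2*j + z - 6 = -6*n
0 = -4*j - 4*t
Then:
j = 1/3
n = 8/9 - z/6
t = -1/3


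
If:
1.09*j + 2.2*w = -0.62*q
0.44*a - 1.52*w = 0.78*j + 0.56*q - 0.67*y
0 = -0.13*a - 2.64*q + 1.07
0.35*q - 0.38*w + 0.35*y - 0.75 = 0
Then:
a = 0.30245709844486 - 1.62436470642022*y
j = 3.03574214949364 - 2.05320035459091*y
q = 0.0799876559979653*y + 0.390409309546276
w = 0.994725472629705*y - 1.6140966885758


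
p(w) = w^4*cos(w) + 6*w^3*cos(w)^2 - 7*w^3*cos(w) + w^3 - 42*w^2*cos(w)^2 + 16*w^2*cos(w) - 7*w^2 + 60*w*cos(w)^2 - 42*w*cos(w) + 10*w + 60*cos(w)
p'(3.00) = -13.50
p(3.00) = -11.58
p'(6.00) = 594.01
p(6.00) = 318.07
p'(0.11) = 12.93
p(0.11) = 62.27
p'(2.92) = -16.50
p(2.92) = -10.38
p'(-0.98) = 27.99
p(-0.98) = 19.12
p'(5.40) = 249.06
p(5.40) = 55.44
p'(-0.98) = 27.99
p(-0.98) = 19.12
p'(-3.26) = 825.14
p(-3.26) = -1696.99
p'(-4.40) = -1891.78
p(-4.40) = -883.60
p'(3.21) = -1.50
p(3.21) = -13.24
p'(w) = -w^4*sin(w) - 12*w^3*sin(w)*cos(w) + 7*w^3*sin(w) + 4*w^3*cos(w) + 84*w^2*sin(w)*cos(w) - 16*w^2*sin(w) + 18*w^2*cos(w)^2 - 21*w^2*cos(w) + 3*w^2 - 120*w*sin(w)*cos(w) + 42*w*sin(w) - 84*w*cos(w)^2 + 32*w*cos(w) - 14*w - 60*sin(w) + 60*cos(w)^2 - 42*cos(w) + 10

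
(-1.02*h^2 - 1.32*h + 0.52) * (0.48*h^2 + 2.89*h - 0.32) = -0.4896*h^4 - 3.5814*h^3 - 3.2388*h^2 + 1.9252*h - 0.1664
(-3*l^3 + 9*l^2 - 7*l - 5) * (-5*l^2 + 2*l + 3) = 15*l^5 - 51*l^4 + 44*l^3 + 38*l^2 - 31*l - 15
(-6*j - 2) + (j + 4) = 2 - 5*j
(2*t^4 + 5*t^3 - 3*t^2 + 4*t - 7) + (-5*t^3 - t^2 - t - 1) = 2*t^4 - 4*t^2 + 3*t - 8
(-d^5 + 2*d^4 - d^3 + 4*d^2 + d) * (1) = -d^5 + 2*d^4 - d^3 + 4*d^2 + d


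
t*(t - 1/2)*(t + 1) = t^3 + t^2/2 - t/2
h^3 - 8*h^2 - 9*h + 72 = (h - 8)*(h - 3)*(h + 3)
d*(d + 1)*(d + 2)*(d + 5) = d^4 + 8*d^3 + 17*d^2 + 10*d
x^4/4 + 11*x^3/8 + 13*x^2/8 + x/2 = x*(x/4 + 1)*(x + 1/2)*(x + 1)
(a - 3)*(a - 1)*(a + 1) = a^3 - 3*a^2 - a + 3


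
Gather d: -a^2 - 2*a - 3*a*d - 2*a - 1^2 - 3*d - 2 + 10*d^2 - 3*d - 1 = -a^2 - 4*a + 10*d^2 + d*(-3*a - 6) - 4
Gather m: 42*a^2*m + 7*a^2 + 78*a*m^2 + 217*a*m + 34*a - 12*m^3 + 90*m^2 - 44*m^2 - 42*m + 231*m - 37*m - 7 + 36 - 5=7*a^2 + 34*a - 12*m^3 + m^2*(78*a + 46) + m*(42*a^2 + 217*a + 152) + 24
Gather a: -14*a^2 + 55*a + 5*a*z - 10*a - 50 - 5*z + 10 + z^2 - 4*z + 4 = -14*a^2 + a*(5*z + 45) + z^2 - 9*z - 36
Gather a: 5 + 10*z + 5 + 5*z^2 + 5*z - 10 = 5*z^2 + 15*z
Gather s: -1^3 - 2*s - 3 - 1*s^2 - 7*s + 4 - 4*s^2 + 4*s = -5*s^2 - 5*s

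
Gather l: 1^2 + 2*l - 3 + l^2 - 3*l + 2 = l^2 - l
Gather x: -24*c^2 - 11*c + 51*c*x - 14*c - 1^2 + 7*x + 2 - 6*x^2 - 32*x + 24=-24*c^2 - 25*c - 6*x^2 + x*(51*c - 25) + 25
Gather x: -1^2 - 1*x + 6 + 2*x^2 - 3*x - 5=2*x^2 - 4*x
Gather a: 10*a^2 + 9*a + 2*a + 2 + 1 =10*a^2 + 11*a + 3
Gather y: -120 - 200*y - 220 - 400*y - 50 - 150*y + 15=-750*y - 375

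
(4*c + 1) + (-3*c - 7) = c - 6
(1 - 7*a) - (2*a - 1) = 2 - 9*a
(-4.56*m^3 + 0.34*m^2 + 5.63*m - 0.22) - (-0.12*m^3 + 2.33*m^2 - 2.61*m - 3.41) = -4.44*m^3 - 1.99*m^2 + 8.24*m + 3.19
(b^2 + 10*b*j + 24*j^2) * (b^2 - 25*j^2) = b^4 + 10*b^3*j - b^2*j^2 - 250*b*j^3 - 600*j^4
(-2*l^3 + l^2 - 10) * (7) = -14*l^3 + 7*l^2 - 70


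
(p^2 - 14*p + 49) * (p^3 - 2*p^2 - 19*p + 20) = p^5 - 16*p^4 + 58*p^3 + 188*p^2 - 1211*p + 980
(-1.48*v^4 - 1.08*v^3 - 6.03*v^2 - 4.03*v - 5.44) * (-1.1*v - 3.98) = 1.628*v^5 + 7.0784*v^4 + 10.9314*v^3 + 28.4324*v^2 + 22.0234*v + 21.6512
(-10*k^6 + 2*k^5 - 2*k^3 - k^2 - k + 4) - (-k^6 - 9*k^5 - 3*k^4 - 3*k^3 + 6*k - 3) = -9*k^6 + 11*k^5 + 3*k^4 + k^3 - k^2 - 7*k + 7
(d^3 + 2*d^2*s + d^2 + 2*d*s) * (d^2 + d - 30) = d^5 + 2*d^4*s + 2*d^4 + 4*d^3*s - 29*d^3 - 58*d^2*s - 30*d^2 - 60*d*s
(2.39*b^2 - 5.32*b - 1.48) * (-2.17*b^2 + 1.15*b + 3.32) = -5.1863*b^4 + 14.2929*b^3 + 5.0284*b^2 - 19.3644*b - 4.9136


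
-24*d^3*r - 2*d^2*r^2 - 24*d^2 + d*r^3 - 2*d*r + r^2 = (-6*d + r)*(4*d + r)*(d*r + 1)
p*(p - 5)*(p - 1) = p^3 - 6*p^2 + 5*p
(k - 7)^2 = k^2 - 14*k + 49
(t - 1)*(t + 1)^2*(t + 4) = t^4 + 5*t^3 + 3*t^2 - 5*t - 4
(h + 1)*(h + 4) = h^2 + 5*h + 4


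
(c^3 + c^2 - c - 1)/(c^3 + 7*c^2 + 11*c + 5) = (c - 1)/(c + 5)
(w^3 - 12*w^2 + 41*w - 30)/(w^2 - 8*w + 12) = (w^2 - 6*w + 5)/(w - 2)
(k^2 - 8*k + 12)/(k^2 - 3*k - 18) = (k - 2)/(k + 3)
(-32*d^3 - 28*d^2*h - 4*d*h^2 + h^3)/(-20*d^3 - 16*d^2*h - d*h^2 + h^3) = (8*d - h)/(5*d - h)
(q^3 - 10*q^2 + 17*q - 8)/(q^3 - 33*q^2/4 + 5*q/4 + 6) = 4*(q - 1)/(4*q + 3)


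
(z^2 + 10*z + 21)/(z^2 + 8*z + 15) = (z + 7)/(z + 5)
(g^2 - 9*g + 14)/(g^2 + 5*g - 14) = (g - 7)/(g + 7)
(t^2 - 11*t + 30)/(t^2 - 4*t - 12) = (t - 5)/(t + 2)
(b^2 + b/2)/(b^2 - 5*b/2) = (2*b + 1)/(2*b - 5)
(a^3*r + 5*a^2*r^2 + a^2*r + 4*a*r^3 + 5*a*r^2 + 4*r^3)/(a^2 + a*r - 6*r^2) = r*(a^3 + 5*a^2*r + a^2 + 4*a*r^2 + 5*a*r + 4*r^2)/(a^2 + a*r - 6*r^2)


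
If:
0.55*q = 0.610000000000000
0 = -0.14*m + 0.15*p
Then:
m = 1.07142857142857*p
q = 1.11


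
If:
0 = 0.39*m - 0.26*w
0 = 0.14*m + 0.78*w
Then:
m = 0.00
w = 0.00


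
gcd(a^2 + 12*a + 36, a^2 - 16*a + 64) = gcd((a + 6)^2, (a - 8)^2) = 1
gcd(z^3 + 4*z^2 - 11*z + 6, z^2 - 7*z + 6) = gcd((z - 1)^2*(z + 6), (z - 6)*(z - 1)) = z - 1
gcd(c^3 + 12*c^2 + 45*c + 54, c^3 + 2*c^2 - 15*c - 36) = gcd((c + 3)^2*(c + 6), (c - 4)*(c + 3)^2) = c^2 + 6*c + 9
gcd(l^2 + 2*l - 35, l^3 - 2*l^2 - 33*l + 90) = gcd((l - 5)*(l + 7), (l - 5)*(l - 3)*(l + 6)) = l - 5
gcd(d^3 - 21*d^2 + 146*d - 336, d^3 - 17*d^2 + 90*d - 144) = d^2 - 14*d + 48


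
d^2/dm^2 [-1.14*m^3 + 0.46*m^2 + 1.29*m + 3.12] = 0.92 - 6.84*m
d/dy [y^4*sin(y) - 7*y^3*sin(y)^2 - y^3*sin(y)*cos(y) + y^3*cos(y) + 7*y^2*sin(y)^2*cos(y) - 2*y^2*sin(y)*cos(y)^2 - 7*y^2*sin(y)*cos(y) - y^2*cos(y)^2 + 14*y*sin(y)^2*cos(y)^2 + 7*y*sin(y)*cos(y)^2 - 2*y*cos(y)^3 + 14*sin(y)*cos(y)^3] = y^4*cos(y) + 3*y^3*sin(y) - 7*y^3*sin(2*y) - y^3*cos(2*y) - 7*y^2*sin(y)/4 - y^2*sin(2*y)/2 + 21*y^2*sin(3*y)/4 + 5*y^2*cos(y)/2 + 7*y^2*cos(2*y)/2 - 3*y^2*cos(3*y)/2 - 21*y^2/2 + y*sin(y)/2 - 7*y*sin(2*y) + y*sin(3*y)/2 + 7*y*sin(4*y) + 21*y*cos(y)/4 - y*cos(2*y) + 7*y*cos(3*y)/4 - y + 21*(1 - cos(2*y))^2/2 + 7*sin(y)/4 + 7*sin(3*y)/4 - 3*cos(y)/2 + 28*cos(2*y) - cos(3*y)/2 - 14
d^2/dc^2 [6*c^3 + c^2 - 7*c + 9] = 36*c + 2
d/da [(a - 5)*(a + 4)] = 2*a - 1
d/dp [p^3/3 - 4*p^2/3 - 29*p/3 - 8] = p^2 - 8*p/3 - 29/3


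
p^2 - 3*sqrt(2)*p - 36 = (p - 6*sqrt(2))*(p + 3*sqrt(2))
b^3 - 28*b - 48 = (b - 6)*(b + 2)*(b + 4)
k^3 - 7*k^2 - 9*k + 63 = (k - 7)*(k - 3)*(k + 3)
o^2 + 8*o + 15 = (o + 3)*(o + 5)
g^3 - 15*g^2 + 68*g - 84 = (g - 7)*(g - 6)*(g - 2)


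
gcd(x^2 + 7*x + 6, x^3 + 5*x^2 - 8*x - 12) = x^2 + 7*x + 6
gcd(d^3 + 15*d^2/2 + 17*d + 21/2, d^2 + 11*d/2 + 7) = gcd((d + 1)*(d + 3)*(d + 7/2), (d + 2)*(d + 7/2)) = d + 7/2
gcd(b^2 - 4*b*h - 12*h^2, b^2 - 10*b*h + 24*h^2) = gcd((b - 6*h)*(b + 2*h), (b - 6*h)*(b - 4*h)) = b - 6*h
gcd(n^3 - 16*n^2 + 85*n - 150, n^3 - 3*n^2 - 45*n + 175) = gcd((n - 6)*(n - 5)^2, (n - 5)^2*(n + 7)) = n^2 - 10*n + 25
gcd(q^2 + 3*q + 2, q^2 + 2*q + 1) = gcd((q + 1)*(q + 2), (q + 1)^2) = q + 1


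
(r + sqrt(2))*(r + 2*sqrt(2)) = r^2 + 3*sqrt(2)*r + 4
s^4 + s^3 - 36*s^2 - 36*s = s*(s - 6)*(s + 1)*(s + 6)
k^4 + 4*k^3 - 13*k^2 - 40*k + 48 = (k - 3)*(k - 1)*(k + 4)^2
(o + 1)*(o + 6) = o^2 + 7*o + 6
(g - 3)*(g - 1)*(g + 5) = g^3 + g^2 - 17*g + 15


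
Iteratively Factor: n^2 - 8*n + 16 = (n - 4)*(n - 4)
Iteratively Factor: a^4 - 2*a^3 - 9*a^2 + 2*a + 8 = (a + 1)*(a^3 - 3*a^2 - 6*a + 8) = (a - 1)*(a + 1)*(a^2 - 2*a - 8) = (a - 4)*(a - 1)*(a + 1)*(a + 2)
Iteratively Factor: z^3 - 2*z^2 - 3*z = (z + 1)*(z^2 - 3*z) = (z - 3)*(z + 1)*(z)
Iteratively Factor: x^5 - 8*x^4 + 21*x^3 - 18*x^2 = (x)*(x^4 - 8*x^3 + 21*x^2 - 18*x) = x*(x - 2)*(x^3 - 6*x^2 + 9*x) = x*(x - 3)*(x - 2)*(x^2 - 3*x) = x^2*(x - 3)*(x - 2)*(x - 3)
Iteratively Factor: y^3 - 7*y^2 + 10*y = (y)*(y^2 - 7*y + 10) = y*(y - 2)*(y - 5)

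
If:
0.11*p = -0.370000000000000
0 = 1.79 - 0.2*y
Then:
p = -3.36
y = 8.95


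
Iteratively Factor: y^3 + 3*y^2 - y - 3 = (y + 1)*(y^2 + 2*y - 3) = (y - 1)*(y + 1)*(y + 3)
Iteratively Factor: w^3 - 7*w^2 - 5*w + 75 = (w - 5)*(w^2 - 2*w - 15) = (w - 5)*(w + 3)*(w - 5)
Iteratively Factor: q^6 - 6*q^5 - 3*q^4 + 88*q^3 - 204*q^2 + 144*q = (q)*(q^5 - 6*q^4 - 3*q^3 + 88*q^2 - 204*q + 144) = q*(q - 2)*(q^4 - 4*q^3 - 11*q^2 + 66*q - 72) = q*(q - 3)*(q - 2)*(q^3 - q^2 - 14*q + 24) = q*(q - 3)*(q - 2)*(q + 4)*(q^2 - 5*q + 6) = q*(q - 3)^2*(q - 2)*(q + 4)*(q - 2)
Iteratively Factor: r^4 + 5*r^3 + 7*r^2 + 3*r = (r)*(r^3 + 5*r^2 + 7*r + 3) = r*(r + 1)*(r^2 + 4*r + 3) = r*(r + 1)^2*(r + 3)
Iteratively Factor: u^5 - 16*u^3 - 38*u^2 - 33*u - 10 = (u + 1)*(u^4 - u^3 - 15*u^2 - 23*u - 10) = (u + 1)^2*(u^3 - 2*u^2 - 13*u - 10) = (u + 1)^2*(u + 2)*(u^2 - 4*u - 5) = (u + 1)^3*(u + 2)*(u - 5)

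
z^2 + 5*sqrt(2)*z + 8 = (z + sqrt(2))*(z + 4*sqrt(2))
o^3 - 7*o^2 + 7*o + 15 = (o - 5)*(o - 3)*(o + 1)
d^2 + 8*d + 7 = (d + 1)*(d + 7)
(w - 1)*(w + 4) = w^2 + 3*w - 4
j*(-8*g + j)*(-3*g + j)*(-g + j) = -24*g^3*j + 35*g^2*j^2 - 12*g*j^3 + j^4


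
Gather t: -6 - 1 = -7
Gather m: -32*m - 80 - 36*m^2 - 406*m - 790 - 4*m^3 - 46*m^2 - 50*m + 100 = -4*m^3 - 82*m^2 - 488*m - 770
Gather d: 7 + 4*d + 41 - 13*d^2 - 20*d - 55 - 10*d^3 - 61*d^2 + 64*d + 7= -10*d^3 - 74*d^2 + 48*d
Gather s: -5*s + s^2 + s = s^2 - 4*s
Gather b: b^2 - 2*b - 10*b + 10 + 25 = b^2 - 12*b + 35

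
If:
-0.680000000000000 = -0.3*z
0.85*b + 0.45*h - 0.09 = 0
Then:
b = 0.105882352941176 - 0.529411764705882*h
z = 2.27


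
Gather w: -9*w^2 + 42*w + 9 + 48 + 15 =-9*w^2 + 42*w + 72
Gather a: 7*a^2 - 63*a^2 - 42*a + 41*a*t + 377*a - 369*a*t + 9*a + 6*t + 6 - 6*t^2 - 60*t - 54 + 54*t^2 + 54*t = -56*a^2 + a*(344 - 328*t) + 48*t^2 - 48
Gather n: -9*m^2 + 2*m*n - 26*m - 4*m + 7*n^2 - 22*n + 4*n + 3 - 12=-9*m^2 - 30*m + 7*n^2 + n*(2*m - 18) - 9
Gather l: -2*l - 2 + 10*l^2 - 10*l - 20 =10*l^2 - 12*l - 22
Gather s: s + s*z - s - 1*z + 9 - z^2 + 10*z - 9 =s*z - z^2 + 9*z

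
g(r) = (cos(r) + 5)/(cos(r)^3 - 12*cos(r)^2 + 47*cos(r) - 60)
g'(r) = (cos(r) + 5)*(3*sin(r)*cos(r)^2 - 24*sin(r)*cos(r) + 47*sin(r))/(cos(r)^3 - 12*cos(r)^2 + 47*cos(r) - 60)^2 - sin(r)/(cos(r)^3 - 12*cos(r)^2 + 47*cos(r) - 60) = (-237*cos(r) + 3*cos(2*r) + cos(3*r) + 593)*sin(r)/(2*(cos(r)^3 - 12*cos(r)^2 + 47*cos(r) - 60)^2)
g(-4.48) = -0.07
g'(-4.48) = 0.06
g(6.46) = -0.25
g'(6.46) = 0.05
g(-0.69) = -0.19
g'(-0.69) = -0.14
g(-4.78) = -0.09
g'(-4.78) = 0.09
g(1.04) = -0.14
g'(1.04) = 0.13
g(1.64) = -0.08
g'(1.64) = 0.08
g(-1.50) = -0.09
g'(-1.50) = -0.09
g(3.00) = -0.03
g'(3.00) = 0.00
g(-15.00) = -0.04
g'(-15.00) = -0.02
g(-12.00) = -0.21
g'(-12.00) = 0.13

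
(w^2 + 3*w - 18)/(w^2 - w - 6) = (w + 6)/(w + 2)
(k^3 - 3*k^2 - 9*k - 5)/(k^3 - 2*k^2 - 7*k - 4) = (k - 5)/(k - 4)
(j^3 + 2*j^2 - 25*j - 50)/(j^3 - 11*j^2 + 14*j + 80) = (j + 5)/(j - 8)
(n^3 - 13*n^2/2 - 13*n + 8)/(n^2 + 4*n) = (n^3 - 13*n^2/2 - 13*n + 8)/(n*(n + 4))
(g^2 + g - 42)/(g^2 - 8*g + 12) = (g + 7)/(g - 2)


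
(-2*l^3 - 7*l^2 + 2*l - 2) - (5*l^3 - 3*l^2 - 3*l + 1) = -7*l^3 - 4*l^2 + 5*l - 3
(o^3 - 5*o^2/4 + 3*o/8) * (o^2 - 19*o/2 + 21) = o^5 - 43*o^4/4 + 133*o^3/4 - 477*o^2/16 + 63*o/8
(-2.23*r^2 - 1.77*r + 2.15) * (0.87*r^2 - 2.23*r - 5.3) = -1.9401*r^4 + 3.433*r^3 + 17.6366*r^2 + 4.5865*r - 11.395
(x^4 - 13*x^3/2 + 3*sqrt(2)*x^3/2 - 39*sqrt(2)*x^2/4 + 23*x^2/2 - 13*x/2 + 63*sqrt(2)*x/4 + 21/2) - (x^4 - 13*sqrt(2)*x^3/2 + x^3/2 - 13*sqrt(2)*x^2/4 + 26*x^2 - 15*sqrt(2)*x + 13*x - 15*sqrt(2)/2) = -7*x^3 + 8*sqrt(2)*x^3 - 29*x^2/2 - 13*sqrt(2)*x^2/2 - 39*x/2 + 123*sqrt(2)*x/4 + 21/2 + 15*sqrt(2)/2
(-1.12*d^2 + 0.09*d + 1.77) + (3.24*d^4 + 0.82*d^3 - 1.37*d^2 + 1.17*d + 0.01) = 3.24*d^4 + 0.82*d^3 - 2.49*d^2 + 1.26*d + 1.78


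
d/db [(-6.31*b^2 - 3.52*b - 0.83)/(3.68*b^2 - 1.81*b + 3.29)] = (24.3747*b^2 - 35.411*b - 13.0831)/(13.5424*b^4 - 13.3216*b^3 + 27.4905*b^2 - 11.9098*b + 10.8241)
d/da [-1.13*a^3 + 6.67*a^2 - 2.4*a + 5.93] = -3.39*a^2 + 13.34*a - 2.4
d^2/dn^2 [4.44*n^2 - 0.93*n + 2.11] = 8.88000000000000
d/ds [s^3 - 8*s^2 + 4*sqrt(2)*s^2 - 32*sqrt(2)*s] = 3*s^2 - 16*s + 8*sqrt(2)*s - 32*sqrt(2)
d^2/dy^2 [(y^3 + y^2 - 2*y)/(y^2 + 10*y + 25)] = 18*(7*y + 5)/(y^4 + 20*y^3 + 150*y^2 + 500*y + 625)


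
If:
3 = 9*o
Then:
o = 1/3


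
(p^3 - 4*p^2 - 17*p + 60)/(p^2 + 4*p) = p - 8 + 15/p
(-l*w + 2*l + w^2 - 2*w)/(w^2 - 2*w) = (-l + w)/w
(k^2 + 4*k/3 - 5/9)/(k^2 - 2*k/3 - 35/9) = (3*k - 1)/(3*k - 7)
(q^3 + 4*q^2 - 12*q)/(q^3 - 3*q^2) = (q^2 + 4*q - 12)/(q*(q - 3))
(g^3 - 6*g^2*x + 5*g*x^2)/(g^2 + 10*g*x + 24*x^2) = g*(g^2 - 6*g*x + 5*x^2)/(g^2 + 10*g*x + 24*x^2)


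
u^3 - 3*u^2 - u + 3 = (u - 3)*(u - 1)*(u + 1)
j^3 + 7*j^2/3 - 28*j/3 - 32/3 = (j - 8/3)*(j + 1)*(j + 4)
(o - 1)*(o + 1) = o^2 - 1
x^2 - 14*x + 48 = (x - 8)*(x - 6)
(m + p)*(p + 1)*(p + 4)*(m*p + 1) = m^2*p^3 + 5*m^2*p^2 + 4*m^2*p + m*p^4 + 5*m*p^3 + 5*m*p^2 + 5*m*p + 4*m + p^3 + 5*p^2 + 4*p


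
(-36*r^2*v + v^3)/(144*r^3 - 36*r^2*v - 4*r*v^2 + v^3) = -v/(4*r - v)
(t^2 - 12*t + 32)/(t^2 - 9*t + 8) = (t - 4)/(t - 1)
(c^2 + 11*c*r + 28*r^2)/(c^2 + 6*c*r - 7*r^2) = (-c - 4*r)/(-c + r)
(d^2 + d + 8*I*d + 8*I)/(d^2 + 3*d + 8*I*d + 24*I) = (d + 1)/(d + 3)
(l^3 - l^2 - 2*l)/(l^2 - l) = (l^2 - l - 2)/(l - 1)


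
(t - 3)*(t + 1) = t^2 - 2*t - 3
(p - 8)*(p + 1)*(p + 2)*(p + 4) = p^4 - p^3 - 42*p^2 - 104*p - 64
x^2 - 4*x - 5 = (x - 5)*(x + 1)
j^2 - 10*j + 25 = (j - 5)^2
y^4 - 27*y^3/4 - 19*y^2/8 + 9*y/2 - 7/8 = (y - 7)*(y - 1/2)*(y - 1/4)*(y + 1)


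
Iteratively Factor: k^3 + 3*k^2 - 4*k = (k)*(k^2 + 3*k - 4) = k*(k + 4)*(k - 1)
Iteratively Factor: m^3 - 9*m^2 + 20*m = (m - 5)*(m^2 - 4*m) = m*(m - 5)*(m - 4)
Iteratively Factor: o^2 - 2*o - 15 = (o - 5)*(o + 3)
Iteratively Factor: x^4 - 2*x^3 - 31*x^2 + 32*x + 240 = (x + 4)*(x^3 - 6*x^2 - 7*x + 60) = (x - 5)*(x + 4)*(x^2 - x - 12) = (x - 5)*(x - 4)*(x + 4)*(x + 3)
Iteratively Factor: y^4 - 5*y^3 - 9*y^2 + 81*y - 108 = (y - 3)*(y^3 - 2*y^2 - 15*y + 36) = (y - 3)^2*(y^2 + y - 12) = (y - 3)^2*(y + 4)*(y - 3)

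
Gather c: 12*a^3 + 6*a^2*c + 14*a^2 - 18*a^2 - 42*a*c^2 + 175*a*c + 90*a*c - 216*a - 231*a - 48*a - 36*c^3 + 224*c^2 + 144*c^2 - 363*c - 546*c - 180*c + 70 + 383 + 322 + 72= 12*a^3 - 4*a^2 - 495*a - 36*c^3 + c^2*(368 - 42*a) + c*(6*a^2 + 265*a - 1089) + 847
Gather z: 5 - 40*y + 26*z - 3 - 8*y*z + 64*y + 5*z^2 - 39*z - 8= 24*y + 5*z^2 + z*(-8*y - 13) - 6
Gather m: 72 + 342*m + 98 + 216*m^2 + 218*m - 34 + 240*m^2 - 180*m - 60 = 456*m^2 + 380*m + 76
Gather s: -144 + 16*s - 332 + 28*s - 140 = 44*s - 616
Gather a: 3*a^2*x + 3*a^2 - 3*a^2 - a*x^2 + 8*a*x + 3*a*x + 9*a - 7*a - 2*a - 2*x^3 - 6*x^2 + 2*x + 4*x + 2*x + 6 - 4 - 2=3*a^2*x + a*(-x^2 + 11*x) - 2*x^3 - 6*x^2 + 8*x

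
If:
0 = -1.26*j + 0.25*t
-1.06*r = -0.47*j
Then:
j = 0.198412698412698*t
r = 0.0879754417490267*t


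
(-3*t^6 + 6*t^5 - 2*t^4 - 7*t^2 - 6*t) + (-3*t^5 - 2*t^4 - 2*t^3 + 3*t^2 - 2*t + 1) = -3*t^6 + 3*t^5 - 4*t^4 - 2*t^3 - 4*t^2 - 8*t + 1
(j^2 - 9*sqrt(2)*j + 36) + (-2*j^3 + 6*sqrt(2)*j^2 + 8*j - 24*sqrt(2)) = -2*j^3 + j^2 + 6*sqrt(2)*j^2 - 9*sqrt(2)*j + 8*j - 24*sqrt(2) + 36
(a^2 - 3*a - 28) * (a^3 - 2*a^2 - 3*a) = a^5 - 5*a^4 - 25*a^3 + 65*a^2 + 84*a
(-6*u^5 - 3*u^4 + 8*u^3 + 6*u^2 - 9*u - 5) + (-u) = -6*u^5 - 3*u^4 + 8*u^3 + 6*u^2 - 10*u - 5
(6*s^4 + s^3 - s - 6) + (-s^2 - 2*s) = 6*s^4 + s^3 - s^2 - 3*s - 6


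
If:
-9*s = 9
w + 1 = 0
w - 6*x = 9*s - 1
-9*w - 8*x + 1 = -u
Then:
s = -1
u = 2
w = -1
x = 3/2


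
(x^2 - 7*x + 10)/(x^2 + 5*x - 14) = (x - 5)/(x + 7)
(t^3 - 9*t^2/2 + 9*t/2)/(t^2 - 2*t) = (2*t^2 - 9*t + 9)/(2*(t - 2))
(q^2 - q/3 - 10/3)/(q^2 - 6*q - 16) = (-3*q^2 + q + 10)/(3*(-q^2 + 6*q + 16))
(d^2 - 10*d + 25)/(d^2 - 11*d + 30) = (d - 5)/(d - 6)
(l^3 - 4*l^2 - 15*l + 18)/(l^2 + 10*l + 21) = (l^2 - 7*l + 6)/(l + 7)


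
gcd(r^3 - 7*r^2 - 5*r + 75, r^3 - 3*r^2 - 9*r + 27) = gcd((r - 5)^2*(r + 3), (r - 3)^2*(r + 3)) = r + 3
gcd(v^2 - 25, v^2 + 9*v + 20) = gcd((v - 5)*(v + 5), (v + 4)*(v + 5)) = v + 5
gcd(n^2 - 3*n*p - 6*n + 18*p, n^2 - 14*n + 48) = n - 6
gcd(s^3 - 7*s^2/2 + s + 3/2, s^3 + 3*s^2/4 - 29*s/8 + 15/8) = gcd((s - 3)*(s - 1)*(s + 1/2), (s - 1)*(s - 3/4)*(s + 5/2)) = s - 1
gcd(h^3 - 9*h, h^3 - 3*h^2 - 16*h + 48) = h - 3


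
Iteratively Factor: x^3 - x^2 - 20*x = (x + 4)*(x^2 - 5*x) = (x - 5)*(x + 4)*(x)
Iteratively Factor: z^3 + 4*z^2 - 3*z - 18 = (z + 3)*(z^2 + z - 6) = (z - 2)*(z + 3)*(z + 3)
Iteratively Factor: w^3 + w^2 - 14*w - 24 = (w + 2)*(w^2 - w - 12) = (w - 4)*(w + 2)*(w + 3)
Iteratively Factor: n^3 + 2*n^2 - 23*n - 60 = (n + 3)*(n^2 - n - 20) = (n - 5)*(n + 3)*(n + 4)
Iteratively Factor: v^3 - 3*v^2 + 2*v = (v - 1)*(v^2 - 2*v) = v*(v - 1)*(v - 2)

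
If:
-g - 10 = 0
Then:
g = -10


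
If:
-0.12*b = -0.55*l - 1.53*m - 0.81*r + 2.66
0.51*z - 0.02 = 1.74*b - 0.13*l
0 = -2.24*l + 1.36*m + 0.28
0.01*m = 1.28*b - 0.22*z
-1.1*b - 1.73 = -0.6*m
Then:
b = -0.12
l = 1.74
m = 2.67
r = -2.96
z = -0.81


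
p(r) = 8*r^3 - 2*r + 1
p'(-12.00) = 3454.00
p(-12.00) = -13799.00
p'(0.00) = -2.00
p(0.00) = 1.00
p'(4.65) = 516.94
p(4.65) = 796.06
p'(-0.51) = 4.24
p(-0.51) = 0.96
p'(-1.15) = 29.74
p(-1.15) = -8.87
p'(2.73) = 176.87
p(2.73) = 158.31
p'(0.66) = 8.45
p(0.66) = 1.98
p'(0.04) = -1.96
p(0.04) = 0.92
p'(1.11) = 27.57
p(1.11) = 9.72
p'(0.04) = -1.96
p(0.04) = 0.92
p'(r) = 24*r^2 - 2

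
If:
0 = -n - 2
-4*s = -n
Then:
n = -2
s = -1/2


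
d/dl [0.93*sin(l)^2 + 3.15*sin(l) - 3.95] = (1.86*sin(l) + 3.15)*cos(l)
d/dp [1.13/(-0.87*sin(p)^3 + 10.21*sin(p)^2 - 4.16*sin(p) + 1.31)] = (2.9493*sin(p)^2 - 23.0746*sin(p) + 4.7008)*cos(p)/(0.87*sin(p)^3 - 10.21*sin(p)^2 + 4.16*sin(p) - 1.31)^2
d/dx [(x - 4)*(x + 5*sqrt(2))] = 2*x - 4 + 5*sqrt(2)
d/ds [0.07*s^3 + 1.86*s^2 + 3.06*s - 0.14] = 0.21*s^2 + 3.72*s + 3.06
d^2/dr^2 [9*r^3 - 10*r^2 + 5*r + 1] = 54*r - 20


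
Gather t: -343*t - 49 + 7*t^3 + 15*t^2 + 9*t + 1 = 7*t^3 + 15*t^2 - 334*t - 48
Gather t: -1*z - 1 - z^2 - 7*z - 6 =-z^2 - 8*z - 7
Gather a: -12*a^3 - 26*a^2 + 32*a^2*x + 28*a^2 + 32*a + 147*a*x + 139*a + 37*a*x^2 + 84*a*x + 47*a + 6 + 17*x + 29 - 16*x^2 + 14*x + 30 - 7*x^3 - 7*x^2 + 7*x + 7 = -12*a^3 + a^2*(32*x + 2) + a*(37*x^2 + 231*x + 218) - 7*x^3 - 23*x^2 + 38*x + 72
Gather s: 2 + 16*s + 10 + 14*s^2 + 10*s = 14*s^2 + 26*s + 12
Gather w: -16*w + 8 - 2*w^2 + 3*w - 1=-2*w^2 - 13*w + 7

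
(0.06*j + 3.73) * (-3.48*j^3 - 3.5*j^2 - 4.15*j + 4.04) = -0.2088*j^4 - 13.1904*j^3 - 13.304*j^2 - 15.2371*j + 15.0692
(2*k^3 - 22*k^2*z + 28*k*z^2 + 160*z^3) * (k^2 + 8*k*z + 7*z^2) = 2*k^5 - 6*k^4*z - 134*k^3*z^2 + 230*k^2*z^3 + 1476*k*z^4 + 1120*z^5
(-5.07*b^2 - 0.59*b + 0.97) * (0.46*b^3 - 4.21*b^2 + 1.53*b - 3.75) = -2.3322*b^5 + 21.0733*b^4 - 4.827*b^3 + 14.0261*b^2 + 3.6966*b - 3.6375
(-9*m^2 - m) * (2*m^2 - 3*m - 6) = -18*m^4 + 25*m^3 + 57*m^2 + 6*m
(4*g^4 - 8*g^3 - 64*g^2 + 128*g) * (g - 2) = 4*g^5 - 16*g^4 - 48*g^3 + 256*g^2 - 256*g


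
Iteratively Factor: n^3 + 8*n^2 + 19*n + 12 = (n + 1)*(n^2 + 7*n + 12) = (n + 1)*(n + 3)*(n + 4)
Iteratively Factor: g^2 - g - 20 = (g + 4)*(g - 5)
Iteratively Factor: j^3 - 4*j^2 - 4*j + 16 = (j - 4)*(j^2 - 4) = (j - 4)*(j + 2)*(j - 2)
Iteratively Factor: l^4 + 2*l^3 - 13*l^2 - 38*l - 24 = (l + 2)*(l^3 - 13*l - 12) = (l - 4)*(l + 2)*(l^2 + 4*l + 3) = (l - 4)*(l + 1)*(l + 2)*(l + 3)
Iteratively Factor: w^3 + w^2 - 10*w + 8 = (w + 4)*(w^2 - 3*w + 2) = (w - 2)*(w + 4)*(w - 1)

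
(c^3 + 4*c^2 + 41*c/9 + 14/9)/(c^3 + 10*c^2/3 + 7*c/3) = (c + 2/3)/c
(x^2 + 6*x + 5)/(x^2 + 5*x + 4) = (x + 5)/(x + 4)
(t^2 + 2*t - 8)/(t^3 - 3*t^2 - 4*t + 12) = (t + 4)/(t^2 - t - 6)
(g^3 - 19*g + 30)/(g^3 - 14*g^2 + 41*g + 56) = (g^3 - 19*g + 30)/(g^3 - 14*g^2 + 41*g + 56)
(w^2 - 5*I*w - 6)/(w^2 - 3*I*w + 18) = (w^2 - 5*I*w - 6)/(w^2 - 3*I*w + 18)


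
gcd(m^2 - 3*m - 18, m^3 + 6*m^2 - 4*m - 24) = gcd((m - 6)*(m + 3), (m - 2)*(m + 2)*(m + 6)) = 1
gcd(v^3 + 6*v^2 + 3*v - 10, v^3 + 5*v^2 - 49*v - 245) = v + 5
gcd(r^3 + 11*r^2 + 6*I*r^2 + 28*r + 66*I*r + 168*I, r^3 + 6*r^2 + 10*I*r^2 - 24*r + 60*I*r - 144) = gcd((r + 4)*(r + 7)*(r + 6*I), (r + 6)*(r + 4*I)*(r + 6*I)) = r + 6*I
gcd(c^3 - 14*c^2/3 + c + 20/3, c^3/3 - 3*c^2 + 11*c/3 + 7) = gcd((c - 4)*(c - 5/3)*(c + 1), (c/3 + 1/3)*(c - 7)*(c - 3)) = c + 1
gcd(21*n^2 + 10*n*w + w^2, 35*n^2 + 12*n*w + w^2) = 7*n + w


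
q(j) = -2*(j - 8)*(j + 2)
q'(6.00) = -12.00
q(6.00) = 32.00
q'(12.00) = -36.00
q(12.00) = -112.00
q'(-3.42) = 25.68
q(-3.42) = -32.43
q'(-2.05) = 20.20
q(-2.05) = -1.00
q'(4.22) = -4.88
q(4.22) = 47.02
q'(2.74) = 1.04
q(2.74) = 49.86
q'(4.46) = -5.84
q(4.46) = 45.74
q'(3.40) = -1.60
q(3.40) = 49.68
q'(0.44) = 10.24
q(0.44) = 36.89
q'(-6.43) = 37.72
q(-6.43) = -127.85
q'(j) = 12 - 4*j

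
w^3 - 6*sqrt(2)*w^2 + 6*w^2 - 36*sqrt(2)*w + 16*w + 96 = (w + 6)*(w - 4*sqrt(2))*(w - 2*sqrt(2))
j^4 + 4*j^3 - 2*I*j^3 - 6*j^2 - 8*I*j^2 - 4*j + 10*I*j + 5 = (j - 1)*(j + 5)*(j - I)^2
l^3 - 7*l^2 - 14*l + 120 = (l - 6)*(l - 5)*(l + 4)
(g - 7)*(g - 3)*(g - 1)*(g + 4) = g^4 - 7*g^3 - 13*g^2 + 103*g - 84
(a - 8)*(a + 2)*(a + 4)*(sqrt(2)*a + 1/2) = sqrt(2)*a^4 - 2*sqrt(2)*a^3 + a^3/2 - 40*sqrt(2)*a^2 - a^2 - 64*sqrt(2)*a - 20*a - 32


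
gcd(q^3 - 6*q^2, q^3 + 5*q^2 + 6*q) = q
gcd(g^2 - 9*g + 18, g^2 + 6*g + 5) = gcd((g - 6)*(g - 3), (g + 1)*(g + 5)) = 1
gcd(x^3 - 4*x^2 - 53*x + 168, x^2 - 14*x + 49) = 1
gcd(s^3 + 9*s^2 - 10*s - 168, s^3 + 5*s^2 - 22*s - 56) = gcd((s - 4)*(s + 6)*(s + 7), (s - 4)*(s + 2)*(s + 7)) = s^2 + 3*s - 28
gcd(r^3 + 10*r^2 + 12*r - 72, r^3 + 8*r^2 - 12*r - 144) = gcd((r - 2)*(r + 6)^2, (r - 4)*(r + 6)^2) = r^2 + 12*r + 36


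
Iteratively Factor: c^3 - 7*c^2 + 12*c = (c - 3)*(c^2 - 4*c) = c*(c - 3)*(c - 4)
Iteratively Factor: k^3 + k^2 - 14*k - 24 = (k + 3)*(k^2 - 2*k - 8) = (k + 2)*(k + 3)*(k - 4)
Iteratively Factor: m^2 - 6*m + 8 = (m - 4)*(m - 2)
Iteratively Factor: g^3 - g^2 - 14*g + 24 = (g - 3)*(g^2 + 2*g - 8) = (g - 3)*(g - 2)*(g + 4)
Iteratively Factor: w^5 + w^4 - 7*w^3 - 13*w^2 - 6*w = (w + 2)*(w^4 - w^3 - 5*w^2 - 3*w) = (w + 1)*(w + 2)*(w^3 - 2*w^2 - 3*w) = (w - 3)*(w + 1)*(w + 2)*(w^2 + w) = (w - 3)*(w + 1)^2*(w + 2)*(w)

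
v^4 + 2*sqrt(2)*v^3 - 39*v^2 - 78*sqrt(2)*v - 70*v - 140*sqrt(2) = (v - 7)*(v + 2)*(v + 5)*(v + 2*sqrt(2))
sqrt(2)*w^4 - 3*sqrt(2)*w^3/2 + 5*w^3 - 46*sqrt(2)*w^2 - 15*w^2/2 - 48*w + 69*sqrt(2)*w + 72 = (w - 3/2)*(w - 4*sqrt(2))*(w + 6*sqrt(2))*(sqrt(2)*w + 1)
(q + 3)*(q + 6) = q^2 + 9*q + 18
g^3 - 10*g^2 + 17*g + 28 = (g - 7)*(g - 4)*(g + 1)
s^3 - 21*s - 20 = (s - 5)*(s + 1)*(s + 4)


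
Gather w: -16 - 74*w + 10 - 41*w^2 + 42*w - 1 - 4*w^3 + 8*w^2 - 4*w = -4*w^3 - 33*w^2 - 36*w - 7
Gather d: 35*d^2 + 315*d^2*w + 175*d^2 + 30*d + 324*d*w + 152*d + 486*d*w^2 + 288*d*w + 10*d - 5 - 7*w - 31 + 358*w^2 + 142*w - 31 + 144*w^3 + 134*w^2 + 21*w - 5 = d^2*(315*w + 210) + d*(486*w^2 + 612*w + 192) + 144*w^3 + 492*w^2 + 156*w - 72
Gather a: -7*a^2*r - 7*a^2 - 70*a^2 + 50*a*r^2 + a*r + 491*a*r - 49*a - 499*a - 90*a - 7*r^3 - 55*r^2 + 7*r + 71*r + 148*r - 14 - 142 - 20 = a^2*(-7*r - 77) + a*(50*r^2 + 492*r - 638) - 7*r^3 - 55*r^2 + 226*r - 176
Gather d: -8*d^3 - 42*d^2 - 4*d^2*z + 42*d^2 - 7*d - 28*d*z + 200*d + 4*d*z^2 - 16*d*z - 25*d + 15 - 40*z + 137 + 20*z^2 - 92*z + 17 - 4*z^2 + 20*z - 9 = -8*d^3 - 4*d^2*z + d*(4*z^2 - 44*z + 168) + 16*z^2 - 112*z + 160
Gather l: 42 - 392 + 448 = 98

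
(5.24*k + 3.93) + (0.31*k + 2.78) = 5.55*k + 6.71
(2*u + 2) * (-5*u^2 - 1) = -10*u^3 - 10*u^2 - 2*u - 2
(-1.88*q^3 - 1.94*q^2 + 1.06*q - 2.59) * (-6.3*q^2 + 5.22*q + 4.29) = 11.844*q^5 + 2.4084*q^4 - 24.87*q^3 + 13.5276*q^2 - 8.9724*q - 11.1111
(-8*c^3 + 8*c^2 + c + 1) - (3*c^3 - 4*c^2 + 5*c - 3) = -11*c^3 + 12*c^2 - 4*c + 4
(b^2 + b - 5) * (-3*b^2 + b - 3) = -3*b^4 - 2*b^3 + 13*b^2 - 8*b + 15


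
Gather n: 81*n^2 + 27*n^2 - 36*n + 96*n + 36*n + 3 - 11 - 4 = 108*n^2 + 96*n - 12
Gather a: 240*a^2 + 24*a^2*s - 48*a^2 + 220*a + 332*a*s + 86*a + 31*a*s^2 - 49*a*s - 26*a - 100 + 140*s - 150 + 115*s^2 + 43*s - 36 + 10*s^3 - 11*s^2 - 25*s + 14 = a^2*(24*s + 192) + a*(31*s^2 + 283*s + 280) + 10*s^3 + 104*s^2 + 158*s - 272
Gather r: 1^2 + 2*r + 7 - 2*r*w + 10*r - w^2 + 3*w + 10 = r*(12 - 2*w) - w^2 + 3*w + 18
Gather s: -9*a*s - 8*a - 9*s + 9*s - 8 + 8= -9*a*s - 8*a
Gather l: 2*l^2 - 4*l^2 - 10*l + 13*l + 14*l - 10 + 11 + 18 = -2*l^2 + 17*l + 19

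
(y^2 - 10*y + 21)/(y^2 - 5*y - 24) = (-y^2 + 10*y - 21)/(-y^2 + 5*y + 24)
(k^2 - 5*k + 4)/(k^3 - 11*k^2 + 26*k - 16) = (k - 4)/(k^2 - 10*k + 16)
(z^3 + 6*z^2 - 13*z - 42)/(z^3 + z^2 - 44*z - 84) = (z^2 + 4*z - 21)/(z^2 - z - 42)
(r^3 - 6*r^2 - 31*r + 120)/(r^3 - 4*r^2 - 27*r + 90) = (r - 8)/(r - 6)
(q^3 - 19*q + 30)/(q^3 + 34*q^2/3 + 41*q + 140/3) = 3*(q^2 - 5*q + 6)/(3*q^2 + 19*q + 28)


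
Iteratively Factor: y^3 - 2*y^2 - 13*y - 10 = (y + 2)*(y^2 - 4*y - 5) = (y - 5)*(y + 2)*(y + 1)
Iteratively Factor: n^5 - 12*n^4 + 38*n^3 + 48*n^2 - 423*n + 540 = (n + 3)*(n^4 - 15*n^3 + 83*n^2 - 201*n + 180) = (n - 3)*(n + 3)*(n^3 - 12*n^2 + 47*n - 60) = (n - 5)*(n - 3)*(n + 3)*(n^2 - 7*n + 12) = (n - 5)*(n - 4)*(n - 3)*(n + 3)*(n - 3)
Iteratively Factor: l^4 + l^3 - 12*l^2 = (l)*(l^3 + l^2 - 12*l) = l^2*(l^2 + l - 12) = l^2*(l + 4)*(l - 3)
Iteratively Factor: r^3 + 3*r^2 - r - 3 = (r - 1)*(r^2 + 4*r + 3) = (r - 1)*(r + 1)*(r + 3)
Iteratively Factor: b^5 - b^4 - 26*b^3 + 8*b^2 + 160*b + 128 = (b - 4)*(b^4 + 3*b^3 - 14*b^2 - 48*b - 32) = (b - 4)*(b + 4)*(b^3 - b^2 - 10*b - 8) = (b - 4)*(b + 1)*(b + 4)*(b^2 - 2*b - 8) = (b - 4)*(b + 1)*(b + 2)*(b + 4)*(b - 4)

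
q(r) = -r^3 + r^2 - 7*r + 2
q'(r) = -3*r^2 + 2*r - 7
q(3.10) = -39.88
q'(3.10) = -29.63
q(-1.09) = 12.11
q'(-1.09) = -12.74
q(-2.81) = 51.75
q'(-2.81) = -36.31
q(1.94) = -15.12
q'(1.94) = -14.41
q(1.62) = -10.97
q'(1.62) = -11.63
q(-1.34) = 15.58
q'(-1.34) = -15.07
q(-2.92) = 55.86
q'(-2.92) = -38.42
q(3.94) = -71.22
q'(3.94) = -45.69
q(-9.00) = 875.00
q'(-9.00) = -268.00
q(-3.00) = 59.00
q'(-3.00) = -40.00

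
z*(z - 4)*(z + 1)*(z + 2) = z^4 - z^3 - 10*z^2 - 8*z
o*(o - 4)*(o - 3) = o^3 - 7*o^2 + 12*o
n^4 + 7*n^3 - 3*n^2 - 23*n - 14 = (n - 2)*(n + 1)^2*(n + 7)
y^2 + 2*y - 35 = (y - 5)*(y + 7)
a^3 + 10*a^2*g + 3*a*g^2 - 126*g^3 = (a - 3*g)*(a + 6*g)*(a + 7*g)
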